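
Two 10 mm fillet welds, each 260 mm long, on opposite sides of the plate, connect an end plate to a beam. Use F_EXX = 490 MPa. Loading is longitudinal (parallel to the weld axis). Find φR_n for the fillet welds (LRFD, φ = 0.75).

Effective throat t_e = 0.707 × 10 = 7.07 mm.
Total length L = 520 mm; A_we = 7.07 × 520 = 3676 mm².
F_nw = 0.6 F_EXX = 0.6 × 490 = 294 MPa.
φR_n = 0.75 × 294 × 3676 × 10⁻³ = 810.6 kN.

φR_n ≈ 811 kN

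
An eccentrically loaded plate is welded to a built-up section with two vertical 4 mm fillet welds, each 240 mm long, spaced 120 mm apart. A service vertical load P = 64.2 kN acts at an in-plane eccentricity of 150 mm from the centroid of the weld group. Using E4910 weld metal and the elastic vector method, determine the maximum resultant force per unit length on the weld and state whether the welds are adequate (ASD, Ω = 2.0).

E49XX → F_EXX = 490 MPa.
Total weld length L_w = 480 mm. Treat welds as unit-width lines.
Polar moment about centroid: J = 2[d³/12 + d(b/2)²] = 2[240³/12 + 240×60²] = 4032000 mm³.
Direct shear f_v = P/L_w = 64.2×10³ / 480 = 133.8 N/mm (vertical).
Torsion M = P·e = 64.2×10³ × 150 = 9630000 N·mm.
Critical point at (x, y) = (60, 120) from centroid. f_tx = M·y/J = 286.6 N/mm; f_ty = M·x/J = 143.3 N/mm.
Resultant f_max = √[f_tx² + (f_v + f_ty)²] = √[286.6² + (133.8 + 143.3)²] = 398.6 N/mm.
Capacity per unit length: r_n/Ω = (1/2.0) × 0.6 × 490 × (0.707 × 4) = 415.7 N/mm.
398.6 ≤ 415.7 → adequate.

f_max ≈ 399 N/mm; adequate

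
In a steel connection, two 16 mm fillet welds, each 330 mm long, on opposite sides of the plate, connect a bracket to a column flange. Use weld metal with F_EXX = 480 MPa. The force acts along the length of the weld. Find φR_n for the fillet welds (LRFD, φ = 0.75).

φR_n ≈ 1610 kN

Effective throat t_e = 0.707 × 16 = 11.31 mm.
Total length L = 660 mm; A_we = 11.31 × 660 = 7466 mm².
F_nw = 0.6 F_EXX = 0.6 × 480 = 288 MPa.
φR_n = 0.75 × 288 × 7466 × 10⁻³ = 1613 kN.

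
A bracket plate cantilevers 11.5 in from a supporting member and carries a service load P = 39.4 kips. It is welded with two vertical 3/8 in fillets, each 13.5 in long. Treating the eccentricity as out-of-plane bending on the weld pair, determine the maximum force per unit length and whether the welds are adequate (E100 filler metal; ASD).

f_max ≈ 7.6 kip/in; adequate

E100XX → F_EXX = 100 ksi.
L_w = 2 × 13.5 = 27 in; section modulus (unit throat) S = 2 × L²/6 = 60.75 in².
Direct shear f_v = P/L_w = 39.4/27 = 1.459 kip/in.
Moment M = P × e = 39.4 × 11.5 = 453.1 kip·in; bending f_b = M/S = 7.458 kip/in.
f_max = √(f_v² + f_b²) = √(1.459² + 7.458²) = 7.6 kip/in.
r_n/Ω = (1/2.0) × 0.6 × 100 × (0.707 × 0.375) = 7.954 kip/in → adequate.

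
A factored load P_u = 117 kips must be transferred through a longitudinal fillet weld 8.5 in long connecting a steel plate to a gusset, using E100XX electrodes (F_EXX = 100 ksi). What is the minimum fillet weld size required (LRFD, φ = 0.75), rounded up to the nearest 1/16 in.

w = 7/16 in

Total weld length L = 8.5 in.
Required throat t_e = P_u / (φ × 0.6 F_EXX × L) = 117 / (0.75 × 0.6 × 100 × 8.5) = 0.3059 in.
Required leg w = t_e / 0.707 = 0.4326 in → use 7/16 in.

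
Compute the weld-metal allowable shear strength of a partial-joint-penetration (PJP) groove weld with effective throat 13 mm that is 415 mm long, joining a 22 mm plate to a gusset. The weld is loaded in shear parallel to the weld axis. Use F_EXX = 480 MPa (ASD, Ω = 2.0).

R_n/Ω ≈ 777 kN

Effective throat (given) t_e = 13 mm.
A_we = 13 × 415 = 5395 mm².
F_nw = 0.6 F_EXX = 288 MPa.
R_n/Ω = (288 × 5395) / 2.0 × 10⁻³ = 776.9 kN.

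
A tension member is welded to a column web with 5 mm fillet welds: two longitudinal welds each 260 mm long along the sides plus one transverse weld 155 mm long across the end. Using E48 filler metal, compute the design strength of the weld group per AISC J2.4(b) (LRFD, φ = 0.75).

φR_n ≈ 515 kN

E48XX → F_EXX = 480 MPa.
t_e = 0.707 × 5 = 3.535 mm.
R_nwl = 0.6 × 480 × 3.535 × 520 × 10⁻³ = 529.4 kN (longitudinal, 2 welds).
R_nwt = 0.6 × 480 × 3.535 × 155 × 10⁻³ = 157.8 kN (transverse, base value).
(i) R_nwl + R_nwt = 687.2 kN; (ii) 0.85 R_nwl + 1.5 R_nwt = 686.7 kN.
R_n = max = 687.2 kN [governs: (i)]; φR_n = 515.4 kN.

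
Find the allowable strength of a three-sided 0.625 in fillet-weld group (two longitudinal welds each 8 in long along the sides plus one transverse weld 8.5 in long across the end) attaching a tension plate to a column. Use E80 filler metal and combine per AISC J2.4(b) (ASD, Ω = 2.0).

E80XX → F_EXX = 80 ksi.
t_e = 0.707 × 0.625 = 0.4419 in.
R_nwl = 0.6 × 80 × 0.4419 × 16 = 339.4 kip (longitudinal, 2 welds).
R_nwt = 0.6 × 80 × 0.4419 × 8.5 = 180.3 kip (transverse, base value).
(i) R_nwl + R_nwt = 519.6 kip; (ii) 0.85 R_nwl + 1.5 R_nwt = 558.9 kip.
R_n = max = 558.9 kip [governs: (ii)]; R_n/Ω = 279.4 kip.

R_n/Ω ≈ 279 kip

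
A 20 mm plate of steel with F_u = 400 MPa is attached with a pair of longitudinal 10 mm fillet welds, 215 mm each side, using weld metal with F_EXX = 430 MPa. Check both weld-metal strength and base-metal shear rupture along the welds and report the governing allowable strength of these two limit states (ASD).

R_n/Ω ≈ 392 kN (weld metal governs)

t_e = 0.707 × 10 = 7.07 mm; L = 430 mm.
Weld metal: R_n/Ω = (1/2.0) × 0.6 × 430 × 7.07 × 430 × 10⁻³ = 392.2 kN.
Base metal (shear rupture): R_n/Ω = (1/2.0) × 0.6 × 400 × 20 × 430 × 10⁻³ = 1032 kN.
Governing: weld metal.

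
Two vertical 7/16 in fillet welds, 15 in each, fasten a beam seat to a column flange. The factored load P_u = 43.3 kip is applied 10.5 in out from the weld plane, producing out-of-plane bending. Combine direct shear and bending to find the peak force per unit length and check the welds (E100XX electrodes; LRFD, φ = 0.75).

f_max ≈ 6.23 kip/in; adequate

E100XX → F_EXX = 100 ksi.
L_w = 2 × 15 = 30 in; section modulus (unit throat) S = 2 × L²/6 = 75 in².
Direct shear f_v = P/L_w = 43.3/30 = 1.443 kip/in.
Moment M = P × e = 43.3 × 10.5 = 454.65 kip·in; bending f_b = M/S = 6.062 kip/in.
f_max = √(f_v² + f_b²) = √(1.443² + 6.062²) = 6.231 kip/in.
φr_n = 0.75 × 0.6 × 100 × (0.707 × 0.4375) = 13.92 kip/in → adequate.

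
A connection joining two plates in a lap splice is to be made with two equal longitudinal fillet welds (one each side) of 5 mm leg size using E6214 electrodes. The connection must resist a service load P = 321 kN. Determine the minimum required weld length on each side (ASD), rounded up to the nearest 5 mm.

L = 245 mm on each side

E62XX → F_EXX = 620 MPa.
Throat t_e = 0.707 × 5 = 3.535 mm.
r_n/Ω = (0.6 × 620 × 3.535) / 2.0 = 657.5 N/mm = 0.6575 kN/mm.
L_req = P / (r_n/Ω) = 321 / 0.6575 = 488.2 mm total.
Per side: 488.2 / 2 = 244.1 mm.
Round up → use L = 245 mm on each side.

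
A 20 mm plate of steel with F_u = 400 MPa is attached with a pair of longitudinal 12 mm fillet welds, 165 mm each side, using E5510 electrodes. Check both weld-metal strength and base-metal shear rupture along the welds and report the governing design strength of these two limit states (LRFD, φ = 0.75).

E55XX → F_EXX = 550 MPa.
t_e = 0.707 × 12 = 8.484 mm; L = 330 mm.
Weld metal: φR_n = 0.75 × 0.6 × 550 × 8.484 × 330 × 10⁻³ = 692.9 kN.
Base metal (shear rupture): φR_n = 0.75 × 0.6 × 400 × 20 × 330 × 10⁻³ = 1188 kN.
Governing: weld metal.

φR_n ≈ 693 kN (weld metal governs)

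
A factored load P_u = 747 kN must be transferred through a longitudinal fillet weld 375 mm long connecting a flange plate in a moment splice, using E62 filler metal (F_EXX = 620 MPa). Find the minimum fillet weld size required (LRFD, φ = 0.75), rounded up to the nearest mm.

w = 11 mm

Total weld length L = 375 mm.
Required throat t_e = P_u / (φ × 0.6 F_EXX × L) = 747 / (0.75 × 0.6 × 620 × 375 × 10⁻³) = 7.14 mm.
Required leg w = t_e / 0.707 = 10.1 mm → use 11 mm.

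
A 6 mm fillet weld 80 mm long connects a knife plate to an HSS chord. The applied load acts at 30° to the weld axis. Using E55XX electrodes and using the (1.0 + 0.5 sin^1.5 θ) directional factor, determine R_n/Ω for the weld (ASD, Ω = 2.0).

R_n/Ω ≈ 65.9 kN

E55XX → F_EXX = 550 MPa.
t_e = 0.707 × 6 = 4.242 mm; A_we = 4.242 × 80 = 339.4 mm².
Directional factor: 1.0 + 0.5 sin^1.5(30°) = 1.177.
F_nw = 0.6 × 550 × 1.177 = 388.3 MPa.
R_n/Ω = (388.3 × 339.4) / 2.0 × 10⁻³ = 65.89 kN.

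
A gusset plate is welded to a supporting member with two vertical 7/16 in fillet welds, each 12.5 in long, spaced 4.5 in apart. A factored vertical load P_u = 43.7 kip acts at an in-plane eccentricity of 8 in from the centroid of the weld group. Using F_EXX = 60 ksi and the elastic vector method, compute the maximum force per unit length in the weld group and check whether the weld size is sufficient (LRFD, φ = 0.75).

f_max ≈ 5.96 kip/in; adequate

Total weld length L_w = 25 in. Treat welds as unit-width lines.
Polar moment about centroid: J = 2[d³/12 + d(b/2)²] = 2[12.5³/12 + 12.5×2.25²] = 452.1 in³.
Direct shear f_v = P/L_w = 43.7 / 25 = 1.748 kip/in (vertical).
Torsion M = P·e = 43.7 × 8 = 349.6 kip·in.
Critical point at (x, y) = (2.25, 6.25) from centroid. f_tx = M·y/J = 4.833 kip/in; f_ty = M·x/J = 1.74 kip/in.
Resultant f_max = √[f_tx² + (f_v + f_ty)²] = √[4.833² + (1.748 + 1.74)²] = 5.96 kip/in.
Capacity per unit length: φr_n = 0.75 × 0.6 × 60 × (0.707 × 0.4375) = 8.351 kip/in.
5.96 ≤ 8.351 → adequate.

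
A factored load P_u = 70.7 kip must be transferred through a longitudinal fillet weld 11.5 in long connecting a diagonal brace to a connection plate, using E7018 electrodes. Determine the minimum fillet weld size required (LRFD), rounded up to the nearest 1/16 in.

E70XX → F_EXX = 70 ksi.
Total weld length L = 11.5 in.
Required throat t_e = P_u / (φ × 0.6 F_EXX × L) = 70.7 / (0.75 × 0.6 × 70 × 11.5) = 0.1952 in.
Required leg w = t_e / 0.707 = 0.2761 in → use 5/16 in.

w = 5/16 in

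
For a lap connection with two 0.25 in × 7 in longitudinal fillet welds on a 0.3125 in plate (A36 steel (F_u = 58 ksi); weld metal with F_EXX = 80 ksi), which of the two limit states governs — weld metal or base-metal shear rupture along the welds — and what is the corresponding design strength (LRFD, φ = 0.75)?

t_e = 0.707 × 0.25 = 0.1767 in; L = 14 in.
Weld metal: φR_n = 0.75 × 0.6 × 80 × 0.1767 × 14 = 89.08 kips.
Base metal (shear rupture): φR_n = 0.75 × 0.6 × 58 × 0.3125 × 14 = 114.2 kips.
Governing: weld metal.

φR_n ≈ 89.1 kips (weld metal governs)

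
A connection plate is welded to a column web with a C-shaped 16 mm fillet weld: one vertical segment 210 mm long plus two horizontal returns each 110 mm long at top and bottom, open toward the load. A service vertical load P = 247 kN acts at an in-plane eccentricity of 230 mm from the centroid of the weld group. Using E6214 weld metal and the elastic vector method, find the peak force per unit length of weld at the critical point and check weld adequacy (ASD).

E62XX → F_EXX = 620 MPa.
Total weld length L_w = 430 mm. Treat welds as unit-width lines.
Centroid: x̄ = 2×110×55 / 430 = 28.14 mm from the vertical weld.
Polar moment about centroid: J = I_x + I_y = [210³/12 + 2×110×105²] + [210×28.14² + 2(110³/12 + 110×26.86²)] = 3744000 mm³.
Direct shear f_v = P/L_w = 247×10³ / 430 = 574.4 N/mm (vertical).
Torsion M = P·e = 247×10³ × 230 = 56810000 N·mm.
Critical point at (x, y) = (81.86, 105) from centroid. f_tx = M·y/J = 1593 N/mm; f_ty = M·x/J = 1242 N/mm.
Resultant f_max = √[f_tx² + (f_v + f_ty)²] = √[1593² + (574.4 + 1242)²] = 2416 N/mm.
Capacity per unit length: r_n/Ω = (1/2.0) × 0.6 × 620 × (0.707 × 16) = 2104 N/mm.
2416 > 2104 → NOT adequate.

f_max ≈ 2420 N/mm; NOT adequate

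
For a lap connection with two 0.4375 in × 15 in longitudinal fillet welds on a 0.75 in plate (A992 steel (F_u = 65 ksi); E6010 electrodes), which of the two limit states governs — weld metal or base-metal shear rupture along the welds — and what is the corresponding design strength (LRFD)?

E60XX → F_EXX = 60 ksi.
t_e = 0.707 × 0.4375 = 0.3093 in; L = 30 in.
Weld metal: φR_n = 0.75 × 0.6 × 60 × 0.3093 × 30 = 250.5 kip.
Base metal (shear rupture): φR_n = 0.75 × 0.6 × 65 × 0.75 × 30 = 658.1 kip.
Governing: weld metal.

φR_n ≈ 251 kip (weld metal governs)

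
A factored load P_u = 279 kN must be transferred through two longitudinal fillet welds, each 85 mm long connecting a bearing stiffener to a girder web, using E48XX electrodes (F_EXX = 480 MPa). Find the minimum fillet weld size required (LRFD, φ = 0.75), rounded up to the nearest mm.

Total weld length L = 170 mm.
Required throat t_e = P_u / (φ × 0.6 F_EXX × L) = 279 / (0.75 × 0.6 × 480 × 170 × 10⁻³) = 7.598 mm.
Required leg w = t_e / 0.707 = 10.75 mm → use 11 mm.

w = 11 mm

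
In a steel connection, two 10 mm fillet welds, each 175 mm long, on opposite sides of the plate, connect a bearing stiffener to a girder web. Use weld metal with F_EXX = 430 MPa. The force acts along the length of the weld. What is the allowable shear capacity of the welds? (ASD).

R_n/Ω ≈ 319 kN

Effective throat t_e = 0.707 × 10 = 7.07 mm.
Total length L = 350 mm; A_we = 7.07 × 350 = 2474 mm².
F_nw = 0.6 F_EXX = 0.6 × 430 = 258 MPa.
R_n = 258 × 2474 × 10⁻³ = 638.4 kN; R_n/Ω = 638.4/2.0 = 319.2 kN.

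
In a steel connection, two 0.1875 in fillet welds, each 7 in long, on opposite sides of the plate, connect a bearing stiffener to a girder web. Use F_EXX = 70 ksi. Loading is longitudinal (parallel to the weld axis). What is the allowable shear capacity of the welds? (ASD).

Effective throat t_e = 0.707 × 0.1875 = 0.1326 in.
Total length L = 14 in; A_we = 0.1326 × 14 = 1.856 in².
F_nw = 0.6 F_EXX = 0.6 × 70 = 42 ksi.
R_n = 42 × 1.856 = 77.95 kips; R_n/Ω = 77.95/2.0 = 38.97 kips.

R_n/Ω ≈ 39 kips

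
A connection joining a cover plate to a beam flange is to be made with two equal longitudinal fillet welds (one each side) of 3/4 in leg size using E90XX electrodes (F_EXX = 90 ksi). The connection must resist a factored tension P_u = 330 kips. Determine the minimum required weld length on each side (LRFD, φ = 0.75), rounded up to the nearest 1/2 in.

L = 8 in on each side

Throat t_e = 0.707 × 0.75 = 0.5302 in.
φr_n = 0.75 × 0.6 × 90 × 0.5302 = 21.48 kips/in.
L_req = P_u / φr_n = 330 / 21.48 = 15.37 in total.
Per side: 15.37 / 2 = 7.683 in.
Round up → use L = 8 in on each side.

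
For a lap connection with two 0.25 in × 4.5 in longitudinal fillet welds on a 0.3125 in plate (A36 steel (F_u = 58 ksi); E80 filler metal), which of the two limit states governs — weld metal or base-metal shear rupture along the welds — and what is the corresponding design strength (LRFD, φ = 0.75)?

φR_n ≈ 57.3 kips (weld metal governs)

E80XX → F_EXX = 80 ksi.
t_e = 0.707 × 0.25 = 0.1767 in; L = 9 in.
Weld metal: φR_n = 0.75 × 0.6 × 80 × 0.1767 × 9 = 57.27 kips.
Base metal (shear rupture): φR_n = 0.75 × 0.6 × 58 × 0.3125 × 9 = 73.41 kips.
Governing: weld metal.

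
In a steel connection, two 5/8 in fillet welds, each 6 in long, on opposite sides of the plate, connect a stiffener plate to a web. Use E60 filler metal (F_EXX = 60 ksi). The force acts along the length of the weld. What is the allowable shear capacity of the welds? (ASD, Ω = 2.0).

R_n/Ω ≈ 95.4 kips

Effective throat t_e = 0.707 × 0.625 = 0.4419 in.
Total length L = 12 in; A_we = 0.4419 × 12 = 5.302 in².
F_nw = 0.6 F_EXX = 0.6 × 60 = 36 ksi.
R_n = 36 × 5.302 = 190.9 kips; R_n/Ω = 190.9/2.0 = 95.44 kips.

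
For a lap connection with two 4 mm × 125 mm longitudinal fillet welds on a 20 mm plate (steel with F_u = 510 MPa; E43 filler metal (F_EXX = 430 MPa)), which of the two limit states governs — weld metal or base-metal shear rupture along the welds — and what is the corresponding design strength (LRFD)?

t_e = 0.707 × 4 = 2.828 mm; L = 250 mm.
Weld metal: φR_n = 0.75 × 0.6 × 430 × 2.828 × 250 × 10⁻³ = 136.8 kN.
Base metal (shear rupture): φR_n = 0.75 × 0.6 × 510 × 20 × 250 × 10⁻³ = 1148 kN.
Governing: weld metal.

φR_n ≈ 137 kN (weld metal governs)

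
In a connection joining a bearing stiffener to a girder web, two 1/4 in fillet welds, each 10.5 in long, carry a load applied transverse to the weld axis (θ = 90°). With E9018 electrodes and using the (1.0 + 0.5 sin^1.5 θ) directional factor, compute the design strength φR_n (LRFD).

φR_n ≈ 225 kip

E90XX → F_EXX = 90 ksi.
t_e = 0.707 × 0.25 = 0.1767 in; A_we = 0.1767 × 21 = 3.712 in².
Directional factor: 1.0 + 0.5 sin^1.5(90°) = 1.5.
F_nw = 0.6 × 90 × 1.5 = 81 ksi.
φR_n = 0.75 × 81 × 3.712 = 225.5 kip.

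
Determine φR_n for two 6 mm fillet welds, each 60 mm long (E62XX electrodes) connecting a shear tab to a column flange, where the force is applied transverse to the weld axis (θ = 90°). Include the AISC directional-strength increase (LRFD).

E62XX → F_EXX = 620 MPa.
t_e = 0.707 × 6 = 4.242 mm; A_we = 4.242 × 120 = 509 mm².
Directional factor: 1.0 + 0.5 sin^1.5(90°) = 1.5.
F_nw = 0.6 × 620 × 1.5 = 558 MPa.
φR_n = 0.75 × 558 × 509 × 10⁻³ = 213 kN.

φR_n ≈ 213 kN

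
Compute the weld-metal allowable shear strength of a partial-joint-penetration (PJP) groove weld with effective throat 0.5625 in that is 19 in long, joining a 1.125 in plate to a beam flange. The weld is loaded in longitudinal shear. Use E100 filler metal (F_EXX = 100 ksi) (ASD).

R_n/Ω ≈ 321 kip

Effective throat (given) t_e = 0.5625 in.
A_we = 0.5625 × 19 = 10.69 in².
F_nw = 0.6 F_EXX = 60 ksi.
R_n/Ω = (60 × 10.69) / 2.0 = 320.6 kip.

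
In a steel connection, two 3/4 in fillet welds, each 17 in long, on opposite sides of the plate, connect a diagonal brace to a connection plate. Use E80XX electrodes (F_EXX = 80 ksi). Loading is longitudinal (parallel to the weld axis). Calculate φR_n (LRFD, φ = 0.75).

φR_n ≈ 649 kip

Effective throat t_e = 0.707 × 0.75 = 0.5302 in.
Total length L = 34 in; A_we = 0.5302 × 34 = 18.03 in².
F_nw = 0.6 F_EXX = 0.6 × 80 = 48 ksi.
φR_n = 0.75 × 48 × 18.03 = 649 kip.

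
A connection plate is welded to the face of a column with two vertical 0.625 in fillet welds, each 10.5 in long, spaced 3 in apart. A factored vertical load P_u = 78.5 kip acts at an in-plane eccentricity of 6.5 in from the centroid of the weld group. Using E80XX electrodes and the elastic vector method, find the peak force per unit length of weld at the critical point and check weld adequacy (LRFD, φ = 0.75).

f_max ≈ 13.1 kip/in; adequate

E80XX → F_EXX = 80 ksi.
Total weld length L_w = 21 in. Treat welds as unit-width lines.
Polar moment about centroid: J = 2[d³/12 + d(b/2)²] = 2[10.5³/12 + 10.5×1.5²] = 240.2 in³.
Direct shear f_v = P/L_w = 78.5 / 21 = 3.738 kip/in (vertical).
Torsion M = P·e = 78.5 × 6.5 = 510.25 kip·in.
Critical point at (x, y) = (1.5, 5.25) from centroid. f_tx = M·y/J = 11.15 kip/in; f_ty = M·x/J = 3.187 kip/in.
Resultant f_max = √[f_tx² + (f_v + f_ty)²] = √[11.15² + (3.738 + 3.187)²] = 13.13 kip/in.
Capacity per unit length: φr_n = 0.75 × 0.6 × 80 × (0.707 × 0.625) = 15.91 kip/in.
13.13 ≤ 15.91 → adequate.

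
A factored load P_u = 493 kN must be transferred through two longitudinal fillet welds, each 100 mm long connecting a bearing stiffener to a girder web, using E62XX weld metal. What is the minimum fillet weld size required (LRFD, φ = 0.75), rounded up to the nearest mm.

E62XX → F_EXX = 620 MPa.
Total weld length L = 200 mm.
Required throat t_e = P_u / (φ × 0.6 F_EXX × L) = 493 / (0.75 × 0.6 × 620 × 200 × 10⁻³) = 8.835 mm.
Required leg w = t_e / 0.707 = 12.5 mm → use 13 mm.

w = 13 mm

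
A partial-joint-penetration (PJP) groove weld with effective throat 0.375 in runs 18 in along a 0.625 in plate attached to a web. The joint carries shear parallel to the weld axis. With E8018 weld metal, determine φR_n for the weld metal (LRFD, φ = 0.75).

φR_n ≈ 243 kip

E80XX → F_EXX = 80 ksi.
Effective throat (given) t_e = 0.375 in.
A_we = 0.375 × 18 = 6.75 in².
F_nw = 0.6 F_EXX = 48 ksi.
φR_n = 0.75 × 48 × 6.75 = 243 kip.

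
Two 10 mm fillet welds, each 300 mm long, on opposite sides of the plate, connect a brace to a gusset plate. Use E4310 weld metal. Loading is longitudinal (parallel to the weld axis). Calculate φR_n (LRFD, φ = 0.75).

E43XX → F_EXX = 430 MPa.
Effective throat t_e = 0.707 × 10 = 7.07 mm.
Total length L = 600 mm; A_we = 7.07 × 600 = 4242 mm².
F_nw = 0.6 F_EXX = 0.6 × 430 = 258 MPa.
φR_n = 0.75 × 258 × 4242 × 10⁻³ = 820.8 kN.

φR_n ≈ 821 kN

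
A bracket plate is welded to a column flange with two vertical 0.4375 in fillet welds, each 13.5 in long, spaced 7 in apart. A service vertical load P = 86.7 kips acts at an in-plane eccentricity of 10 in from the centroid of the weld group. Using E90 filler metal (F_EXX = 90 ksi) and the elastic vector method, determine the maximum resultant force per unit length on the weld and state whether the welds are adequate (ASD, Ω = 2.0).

Total weld length L_w = 27 in. Treat welds as unit-width lines.
Polar moment about centroid: J = 2[d³/12 + d(b/2)²] = 2[13.5³/12 + 13.5×3.5²] = 740.8 in³.
Direct shear f_v = P/L_w = 86.7 / 27 = 3.211 kip/in (vertical).
Torsion M = P·e = 86.7 × 10 = 867 kip·in.
Critical point at (x, y) = (3.5, 6.75) from centroid. f_tx = M·y/J = 7.9 kip/in; f_ty = M·x/J = 4.096 kip/in.
Resultant f_max = √[f_tx² + (f_v + f_ty)²] = √[7.9² + (3.211 + 4.096)²] = 10.76 kip/in.
Capacity per unit length: r_n/Ω = (1/2.0) × 0.6 × 90 × (0.707 × 0.4375) = 8.351 kip/in.
10.76 > 8.351 → NOT adequate.

f_max ≈ 10.8 kip/in; NOT adequate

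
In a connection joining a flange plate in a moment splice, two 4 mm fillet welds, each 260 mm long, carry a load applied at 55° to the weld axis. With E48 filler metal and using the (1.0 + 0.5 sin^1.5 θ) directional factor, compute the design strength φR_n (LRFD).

E48XX → F_EXX = 480 MPa.
t_e = 0.707 × 4 = 2.828 mm; A_we = 2.828 × 520 = 1471 mm².
Directional factor: 1.0 + 0.5 sin^1.5(55°) = 1.371.
F_nw = 0.6 × 480 × 1.371 = 394.8 MPa.
φR_n = 0.75 × 394.8 × 1471 × 10⁻³ = 435.4 kN.

φR_n ≈ 435 kN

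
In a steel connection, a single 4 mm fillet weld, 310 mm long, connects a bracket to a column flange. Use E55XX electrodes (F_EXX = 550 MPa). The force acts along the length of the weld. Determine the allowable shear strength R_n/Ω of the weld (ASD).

R_n/Ω ≈ 145 kN

Effective throat t_e = 0.707 × 4 = 2.828 mm.
Total length L = 310 mm; A_we = 2.828 × 310 = 876.7 mm².
F_nw = 0.6 F_EXX = 0.6 × 550 = 330 MPa.
R_n = 330 × 876.7 × 10⁻³ = 289.3 kN; R_n/Ω = 289.3/2.0 = 144.7 kN.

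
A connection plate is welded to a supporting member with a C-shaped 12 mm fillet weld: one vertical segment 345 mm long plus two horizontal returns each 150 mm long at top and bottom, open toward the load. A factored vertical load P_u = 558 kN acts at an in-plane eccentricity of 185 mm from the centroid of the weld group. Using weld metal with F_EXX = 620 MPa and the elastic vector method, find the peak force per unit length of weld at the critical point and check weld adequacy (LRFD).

Total weld length L_w = 645 mm. Treat welds as unit-width lines.
Centroid: x̄ = 2×150×75 / 645 = 34.88 mm from the vertical weld.
Polar moment about centroid: J = I_x + I_y = [345³/12 + 2×150×172.5²] + [345×34.88² + 2(150³/12 + 150×40.12²)] = 13810000 mm³.
Direct shear f_v = P/L_w = 558×10³ / 645 = 865.1 N/mm (vertical).
Torsion M = P·e = 558×10³ × 185 = 103230000 N·mm.
Critical point at (x, y) = (115.1, 172.5) from centroid. f_tx = M·y/J = 1289 N/mm; f_ty = M·x/J = 860.2 N/mm.
Resultant f_max = √[f_tx² + (f_v + f_ty)²] = √[1289² + (865.1 + 860.2)²] = 2154 N/mm.
Capacity per unit length: φr_n = 0.75 × 0.6 × 620 × (0.707 × 12) = 2367 N/mm.
2154 ≤ 2367 → adequate.

f_max ≈ 2150 N/mm; adequate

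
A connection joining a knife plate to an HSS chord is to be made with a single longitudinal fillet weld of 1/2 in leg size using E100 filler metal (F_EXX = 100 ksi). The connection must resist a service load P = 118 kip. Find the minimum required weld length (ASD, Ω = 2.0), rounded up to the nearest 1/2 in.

L = 11.5 in

Throat t_e = 0.707 × 0.5 = 0.3535 in.
r_n/Ω = (0.6 × 100 × 0.3535) / 2.0 = 10.6 kip/in.
L_req = P / (r_n/Ω) = 118 / 10.6 = 11.13 in total.
Round up → use L = 11.5 in.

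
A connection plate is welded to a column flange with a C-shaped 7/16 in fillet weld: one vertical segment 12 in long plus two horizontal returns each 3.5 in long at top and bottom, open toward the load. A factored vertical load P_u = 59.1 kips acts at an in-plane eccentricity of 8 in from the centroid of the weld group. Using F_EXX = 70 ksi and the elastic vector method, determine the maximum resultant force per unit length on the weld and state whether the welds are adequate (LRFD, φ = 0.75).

f_max ≈ 9.31 kip/in; adequate

Total weld length L_w = 19 in. Treat welds as unit-width lines.
Centroid: x̄ = 2×3.5×1.75 / 19 = 0.6447 in from the vertical weld.
Polar moment about centroid: J = I_x + I_y = [12³/12 + 2×3.5×6²] + [12×0.6447² + 2(3.5³/12 + 3.5×1.105²)] = 416.7 in³.
Direct shear f_v = P/L_w = 59.1 / 19 = 3.111 kip/in (vertical).
Torsion M = P·e = 59.1 × 8 = 472.8 kip·in.
Critical point at (x, y) = (2.855, 6) from centroid. f_tx = M·y/J = 6.808 kip/in; f_ty = M·x/J = 3.24 kip/in.
Resultant f_max = √[f_tx² + (f_v + f_ty)²] = √[6.808² + (3.111 + 3.24)²] = 9.31 kip/in.
Capacity per unit length: φr_n = 0.75 × 0.6 × 70 × (0.707 × 0.4375) = 9.743 kip/in.
9.31 ≤ 9.743 → adequate.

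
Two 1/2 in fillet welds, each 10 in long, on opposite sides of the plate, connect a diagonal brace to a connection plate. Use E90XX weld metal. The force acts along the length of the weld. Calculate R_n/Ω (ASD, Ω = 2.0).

R_n/Ω ≈ 191 kips

E90XX → F_EXX = 90 ksi.
Effective throat t_e = 0.707 × 0.5 = 0.3535 in.
Total length L = 20 in; A_we = 0.3535 × 20 = 7.07 in².
F_nw = 0.6 F_EXX = 0.6 × 90 = 54 ksi.
R_n = 54 × 7.07 = 381.8 kips; R_n/Ω = 381.8/2.0 = 190.9 kips.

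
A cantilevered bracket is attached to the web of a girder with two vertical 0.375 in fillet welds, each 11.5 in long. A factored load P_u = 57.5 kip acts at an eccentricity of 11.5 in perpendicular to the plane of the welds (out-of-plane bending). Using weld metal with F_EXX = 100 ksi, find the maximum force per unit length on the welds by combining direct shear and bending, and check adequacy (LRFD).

f_max ≈ 15.2 kip/in; NOT adequate

L_w = 2 × 11.5 = 23 in; section modulus (unit throat) S = 2 × L²/6 = 44.08 in².
Direct shear f_v = P/L_w = 57.5/23 = 2.5 kip/in.
Moment M = P × e = 57.5 × 11.5 = 661.25 kip·in; bending f_b = M/S = 15 kip/in.
f_max = √(f_v² + f_b²) = √(2.5² + 15²) = 15.21 kip/in.
φr_n = 0.75 × 0.6 × 100 × (0.707 × 0.375) = 11.93 kip/in → NOT adequate.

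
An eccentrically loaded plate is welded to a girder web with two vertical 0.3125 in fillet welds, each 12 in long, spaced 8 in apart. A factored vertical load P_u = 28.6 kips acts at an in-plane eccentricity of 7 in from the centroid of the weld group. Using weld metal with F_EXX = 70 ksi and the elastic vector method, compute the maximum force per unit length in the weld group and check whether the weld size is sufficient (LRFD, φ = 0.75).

Total weld length L_w = 24 in. Treat welds as unit-width lines.
Polar moment about centroid: J = 2[d³/12 + d(b/2)²] = 2[12³/12 + 12×4²] = 672 in³.
Direct shear f_v = P/L_w = 28.6 / 24 = 1.192 kip/in (vertical).
Torsion M = P·e = 28.6 × 7 = 200.2 kip·in.
Critical point at (x, y) = (4, 6) from centroid. f_tx = M·y/J = 1.788 kip/in; f_ty = M·x/J = 1.192 kip/in.
Resultant f_max = √[f_tx² + (f_v + f_ty)²] = √[1.788² + (1.192 + 1.192)²] = 2.979 kip/in.
Capacity per unit length: φr_n = 0.75 × 0.6 × 70 × (0.707 × 0.3125) = 6.96 kip/in.
2.979 ≤ 6.96 → adequate.

f_max ≈ 2.98 kip/in; adequate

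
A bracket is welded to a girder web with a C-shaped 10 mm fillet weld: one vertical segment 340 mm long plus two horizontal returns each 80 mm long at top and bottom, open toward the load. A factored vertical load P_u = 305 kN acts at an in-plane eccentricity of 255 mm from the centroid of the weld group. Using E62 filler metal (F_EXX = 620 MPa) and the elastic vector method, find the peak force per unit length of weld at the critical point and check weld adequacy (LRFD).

f_max ≈ 2050 N/mm; NOT adequate

Total weld length L_w = 500 mm. Treat welds as unit-width lines.
Centroid: x̄ = 2×80×40 / 500 = 12.8 mm from the vertical weld.
Polar moment about centroid: J = I_x + I_y = [340³/12 + 2×80×170²] + [340×12.8² + 2(80³/12 + 80×27.2²)] = 8159000 mm³.
Direct shear f_v = P/L_w = 305×10³ / 500 = 610 N/mm (vertical).
Torsion M = P·e = 305×10³ × 255 = 77775000 N·mm.
Critical point at (x, y) = (67.2, 170) from centroid. f_tx = M·y/J = 1621 N/mm; f_ty = M·x/J = 640.6 N/mm.
Resultant f_max = √[f_tx² + (f_v + f_ty)²] = √[1621² + (610 + 640.6)²] = 2047 N/mm.
Capacity per unit length: φr_n = 0.75 × 0.6 × 620 × (0.707 × 10) = 1973 N/mm.
2047 > 1973 → NOT adequate.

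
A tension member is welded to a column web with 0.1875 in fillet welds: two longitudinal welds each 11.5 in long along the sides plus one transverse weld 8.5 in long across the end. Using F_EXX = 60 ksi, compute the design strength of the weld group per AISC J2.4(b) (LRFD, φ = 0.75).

t_e = 0.707 × 0.1875 = 0.1326 in.
R_nwl = 0.6 × 60 × 0.1326 × 23 = 109.8 kip (longitudinal, 2 welds).
R_nwt = 0.6 × 60 × 0.1326 × 8.5 = 40.56 kip (transverse, base value).
(i) R_nwl + R_nwt = 150.3 kip; (ii) 0.85 R_nwl + 1.5 R_nwt = 154.1 kip.
R_n = max = 154.1 kip [governs: (ii)]; φR_n = 115.6 kip.

φR_n ≈ 116 kip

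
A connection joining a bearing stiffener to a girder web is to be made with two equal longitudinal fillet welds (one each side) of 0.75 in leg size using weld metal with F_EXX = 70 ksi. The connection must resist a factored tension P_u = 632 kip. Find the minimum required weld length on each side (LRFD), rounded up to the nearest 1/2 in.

L = 19 in on each side

Throat t_e = 0.707 × 0.75 = 0.5302 in.
φr_n = 0.75 × 0.6 × 70 × 0.5302 = 16.7 kip/in.
L_req = P_u / φr_n = 632 / 16.7 = 37.84 in total.
Per side: 37.84 / 2 = 18.92 in.
Round up → use L = 19 in on each side.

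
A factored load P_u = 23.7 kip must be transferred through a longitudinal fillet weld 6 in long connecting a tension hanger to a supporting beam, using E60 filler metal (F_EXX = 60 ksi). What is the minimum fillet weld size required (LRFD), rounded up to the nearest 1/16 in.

Total weld length L = 6 in.
Required throat t_e = P_u / (φ × 0.6 F_EXX × L) = 23.7 / (0.75 × 0.6 × 60 × 6) = 0.1463 in.
Required leg w = t_e / 0.707 = 0.2069 in → use 1/4 in.

w = 1/4 in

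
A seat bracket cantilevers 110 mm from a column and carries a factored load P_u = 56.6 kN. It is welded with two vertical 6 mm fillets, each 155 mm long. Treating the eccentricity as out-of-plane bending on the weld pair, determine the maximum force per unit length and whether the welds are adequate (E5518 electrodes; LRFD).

f_max ≈ 799 N/mm; adequate

E55XX → F_EXX = 550 MPa.
L_w = 2 × 155 = 310 mm; section modulus (unit throat) S = 2 × L²/6 = 8008 mm².
Direct shear f_v = P/L_w = 56.6×10³/310 = 182.6 N/mm.
Moment M = P × e = 56.6×10³ × 110 = 6226000 N·mm; bending f_b = M/S = 777.4 N/mm.
f_max = √(f_v² + f_b²) = √(182.6² + 777.4²) = 798.6 N/mm.
φr_n = 0.75 × 0.6 × 550 × (0.707 × 6) = 1050 N/mm → adequate.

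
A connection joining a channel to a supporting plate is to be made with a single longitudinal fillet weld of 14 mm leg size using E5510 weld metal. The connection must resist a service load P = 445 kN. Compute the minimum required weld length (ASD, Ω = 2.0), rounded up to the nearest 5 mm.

E55XX → F_EXX = 550 MPa.
Throat t_e = 0.707 × 14 = 9.898 mm.
r_n/Ω = (0.6 × 550 × 9.898) / 2.0 = 1633 N/mm = 1.633 kN/mm.
L_req = P / (r_n/Ω) = 445 / 1.633 = 272.5 mm total.
Round up → use L = 275 mm.

L = 275 mm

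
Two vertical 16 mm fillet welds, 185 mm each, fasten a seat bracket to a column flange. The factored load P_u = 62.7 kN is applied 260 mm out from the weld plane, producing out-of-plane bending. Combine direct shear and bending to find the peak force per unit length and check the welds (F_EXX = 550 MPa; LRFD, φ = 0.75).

f_max ≈ 1440 N/mm; adequate

L_w = 2 × 185 = 370 mm; section modulus (unit throat) S = 2 × L²/6 = 11410 mm².
Direct shear f_v = P/L_w = 62.7×10³/370 = 169.5 N/mm.
Moment M = P × e = 62.7×10³ × 260 = 16302000 N·mm; bending f_b = M/S = 1429 N/mm.
f_max = √(f_v² + f_b²) = √(169.5² + 1429²) = 1439 N/mm.
φr_n = 0.75 × 0.6 × 550 × (0.707 × 16) = 2800 N/mm → adequate.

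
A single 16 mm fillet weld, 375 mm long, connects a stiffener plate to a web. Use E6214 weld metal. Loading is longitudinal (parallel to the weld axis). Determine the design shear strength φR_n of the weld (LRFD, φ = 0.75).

φR_n ≈ 1180 kN

E62XX → F_EXX = 620 MPa.
Effective throat t_e = 0.707 × 16 = 11.31 mm.
Total length L = 375 mm; A_we = 11.31 × 375 = 4242 mm².
F_nw = 0.6 F_EXX = 0.6 × 620 = 372 MPa.
φR_n = 0.75 × 372 × 4242 × 10⁻³ = 1184 kN.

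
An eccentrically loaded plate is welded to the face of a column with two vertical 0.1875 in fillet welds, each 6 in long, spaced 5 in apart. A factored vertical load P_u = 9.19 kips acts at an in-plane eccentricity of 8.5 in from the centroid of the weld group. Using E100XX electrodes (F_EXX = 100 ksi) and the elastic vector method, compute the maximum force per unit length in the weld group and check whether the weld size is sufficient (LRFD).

Total weld length L_w = 12 in. Treat welds as unit-width lines.
Polar moment about centroid: J = 2[d³/12 + d(b/2)²] = 2[6³/12 + 6×2.5²] = 111 in³.
Direct shear f_v = P/L_w = 9.19 / 12 = 0.7658 kip/in (vertical).
Torsion M = P·e = 9.19 × 8.5 = 78.115 kip·in.
Critical point at (x, y) = (2.5, 3) from centroid. f_tx = M·y/J = 2.111 kip/in; f_ty = M·x/J = 1.759 kip/in.
Resultant f_max = √[f_tx² + (f_v + f_ty)²] = √[2.111² + (0.7658 + 1.759)²] = 3.291 kip/in.
Capacity per unit length: φr_n = 0.75 × 0.6 × 100 × (0.707 × 0.1875) = 5.965 kip/in.
3.291 ≤ 5.965 → adequate.

f_max ≈ 3.29 kip/in; adequate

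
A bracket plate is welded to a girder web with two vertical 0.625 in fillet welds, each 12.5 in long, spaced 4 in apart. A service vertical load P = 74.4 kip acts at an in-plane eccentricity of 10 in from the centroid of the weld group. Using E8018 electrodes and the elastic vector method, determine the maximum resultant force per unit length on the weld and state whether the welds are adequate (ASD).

f_max ≈ 12.7 kip/in; NOT adequate

E80XX → F_EXX = 80 ksi.
Total weld length L_w = 25 in. Treat welds as unit-width lines.
Polar moment about centroid: J = 2[d³/12 + d(b/2)²] = 2[12.5³/12 + 12.5×2²] = 425.5 in³.
Direct shear f_v = P/L_w = 74.4 / 25 = 2.976 kip/in (vertical).
Torsion M = P·e = 74.4 × 10 = 744 kip·in.
Critical point at (x, y) = (2, 6.25) from centroid. f_tx = M·y/J = 10.93 kip/in; f_ty = M·x/J = 3.497 kip/in.
Resultant f_max = √[f_tx² + (f_v + f_ty)²] = √[10.93² + (2.976 + 3.497)²] = 12.7 kip/in.
Capacity per unit length: r_n/Ω = (1/2.0) × 0.6 × 80 × (0.707 × 0.625) = 10.6 kip/in.
12.7 > 10.6 → NOT adequate.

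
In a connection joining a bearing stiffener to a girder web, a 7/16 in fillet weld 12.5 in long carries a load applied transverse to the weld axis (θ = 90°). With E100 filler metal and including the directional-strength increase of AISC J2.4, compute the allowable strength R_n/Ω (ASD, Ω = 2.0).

E100XX → F_EXX = 100 ksi.
t_e = 0.707 × 0.4375 = 0.3093 in; A_we = 0.3093 × 12.5 = 3.866 in².
Directional factor: 1.0 + 0.5 sin^1.5(90°) = 1.5.
F_nw = 0.6 × 100 × 1.5 = 90 ksi.
R_n/Ω = (90 × 3.866) / 2.0 = 174 kip.

R_n/Ω ≈ 174 kip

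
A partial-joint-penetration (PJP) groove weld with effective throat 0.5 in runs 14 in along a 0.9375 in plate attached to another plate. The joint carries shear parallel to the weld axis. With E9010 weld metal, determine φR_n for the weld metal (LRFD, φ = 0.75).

φR_n ≈ 284 kips

E90XX → F_EXX = 90 ksi.
Effective throat (given) t_e = 0.5 in.
A_we = 0.5 × 14 = 7 in².
F_nw = 0.6 F_EXX = 54 ksi.
φR_n = 0.75 × 54 × 7 = 283.5 kips.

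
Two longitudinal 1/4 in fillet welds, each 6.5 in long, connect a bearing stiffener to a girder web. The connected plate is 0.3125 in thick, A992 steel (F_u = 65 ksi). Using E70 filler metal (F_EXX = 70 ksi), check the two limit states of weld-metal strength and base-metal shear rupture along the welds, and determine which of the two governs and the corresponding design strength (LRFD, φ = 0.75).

t_e = 0.707 × 0.25 = 0.1767 in; L = 13 in.
Weld metal: φR_n = 0.75 × 0.6 × 70 × 0.1767 × 13 = 72.38 kip.
Base metal (shear rupture): φR_n = 0.75 × 0.6 × 65 × 0.3125 × 13 = 118.8 kip.
Governing: weld metal.

φR_n ≈ 72.4 kip (weld metal governs)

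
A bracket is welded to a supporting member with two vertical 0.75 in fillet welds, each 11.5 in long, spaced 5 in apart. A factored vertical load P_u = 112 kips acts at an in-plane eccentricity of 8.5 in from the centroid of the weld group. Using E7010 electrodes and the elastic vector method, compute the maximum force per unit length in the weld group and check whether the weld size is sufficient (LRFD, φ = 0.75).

f_max ≈ 17.5 kip/in; NOT adequate

E70XX → F_EXX = 70 ksi.
Total weld length L_w = 23 in. Treat welds as unit-width lines.
Polar moment about centroid: J = 2[d³/12 + d(b/2)²] = 2[11.5³/12 + 11.5×2.5²] = 397.2 in³.
Direct shear f_v = P/L_w = 112 / 23 = 4.87 kip/in (vertical).
Torsion M = P·e = 112 × 8.5 = 952 kip·in.
Critical point at (x, y) = (2.5, 5.75) from centroid. f_tx = M·y/J = 13.78 kip/in; f_ty = M·x/J = 5.992 kip/in.
Resultant f_max = √[f_tx² + (f_v + f_ty)²] = √[13.78² + (4.87 + 5.992)²] = 17.55 kip/in.
Capacity per unit length: φr_n = 0.75 × 0.6 × 70 × (0.707 × 0.75) = 16.7 kip/in.
17.55 > 16.7 → NOT adequate.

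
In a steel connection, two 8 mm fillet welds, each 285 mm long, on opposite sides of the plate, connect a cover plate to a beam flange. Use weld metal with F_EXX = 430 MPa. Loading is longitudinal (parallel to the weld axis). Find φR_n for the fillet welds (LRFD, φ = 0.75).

φR_n ≈ 624 kN

Effective throat t_e = 0.707 × 8 = 5.656 mm.
Total length L = 570 mm; A_we = 5.656 × 570 = 3224 mm².
F_nw = 0.6 F_EXX = 0.6 × 430 = 258 MPa.
φR_n = 0.75 × 258 × 3224 × 10⁻³ = 623.8 kN.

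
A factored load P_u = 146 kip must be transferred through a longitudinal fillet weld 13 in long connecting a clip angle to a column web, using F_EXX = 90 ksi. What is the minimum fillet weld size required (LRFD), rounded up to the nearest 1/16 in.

w = 7/16 in

Total weld length L = 13 in.
Required throat t_e = P_u / (φ × 0.6 F_EXX × L) = 146 / (0.75 × 0.6 × 90 × 13) = 0.2773 in.
Required leg w = t_e / 0.707 = 0.3922 in → use 7/16 in.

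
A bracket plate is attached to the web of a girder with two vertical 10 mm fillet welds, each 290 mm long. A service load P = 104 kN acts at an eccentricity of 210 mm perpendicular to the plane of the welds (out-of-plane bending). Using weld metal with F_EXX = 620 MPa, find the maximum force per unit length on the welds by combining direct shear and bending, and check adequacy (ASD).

L_w = 2 × 290 = 580 mm; section modulus (unit throat) S = 2 × L²/6 = 28030 mm².
Direct shear f_v = P/L_w = 104×10³/580 = 179.3 N/mm.
Moment M = P × e = 104×10³ × 210 = 21840000 N·mm; bending f_b = M/S = 779.1 N/mm.
f_max = √(f_v² + f_b²) = √(179.3² + 779.1²) = 799.4 N/mm.
r_n/Ω = (1/2.0) × 0.6 × 620 × (0.707 × 10) = 1315 N/mm → adequate.

f_max ≈ 799 N/mm; adequate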